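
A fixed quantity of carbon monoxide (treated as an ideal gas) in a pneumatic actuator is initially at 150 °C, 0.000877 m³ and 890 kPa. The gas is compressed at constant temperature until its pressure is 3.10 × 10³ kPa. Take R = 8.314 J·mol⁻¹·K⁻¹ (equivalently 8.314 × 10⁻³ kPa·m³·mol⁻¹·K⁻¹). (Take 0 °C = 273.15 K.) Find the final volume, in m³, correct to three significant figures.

V₂ ≈ 0.000252 m³

Convert: T₁ = 423.1 K.
T constant ⇒ Boyle's law P V = const: T₂ = T₁; V₂ = V₁·(P₁/P₂) = 0.0002518 m³.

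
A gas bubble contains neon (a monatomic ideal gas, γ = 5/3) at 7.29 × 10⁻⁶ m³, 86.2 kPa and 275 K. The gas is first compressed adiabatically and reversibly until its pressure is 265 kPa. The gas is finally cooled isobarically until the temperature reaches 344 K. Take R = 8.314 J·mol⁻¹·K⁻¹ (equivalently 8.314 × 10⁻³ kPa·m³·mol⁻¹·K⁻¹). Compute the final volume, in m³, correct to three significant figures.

Adiabatic (γ = 5/3), T V^(γ−1) and P V^γ constant: T₂ = T₁·(P₂/P₁)^((γ−1)/γ) = 431.0 K; V₂ = V₁·(P₁/P₂)^(1/γ) = 3.716e-06 m³.
P constant ⇒ V ∝ T: P₃ = P₂; V₃ = V₂·(T₃/T₂) = 2.966e-06 m³.

V₃ ≈ 2.97e-06 m³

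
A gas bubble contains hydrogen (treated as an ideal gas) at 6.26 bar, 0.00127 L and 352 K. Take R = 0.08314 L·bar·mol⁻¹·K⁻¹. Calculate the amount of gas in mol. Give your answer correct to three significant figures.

n ≈ 0.000272 mol

PV = nRT ⇒ n = PV/(RT) = (6.26 × 0.00127) / (0.08314 × 352)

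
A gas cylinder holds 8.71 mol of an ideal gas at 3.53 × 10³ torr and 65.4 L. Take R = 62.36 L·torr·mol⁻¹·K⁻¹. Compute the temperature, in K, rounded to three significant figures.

T ≈ 425 K

PV = nRT ⇒ T = PV/(nR) = (3.53e+03 × 65.4) / (8.71 × 62.36)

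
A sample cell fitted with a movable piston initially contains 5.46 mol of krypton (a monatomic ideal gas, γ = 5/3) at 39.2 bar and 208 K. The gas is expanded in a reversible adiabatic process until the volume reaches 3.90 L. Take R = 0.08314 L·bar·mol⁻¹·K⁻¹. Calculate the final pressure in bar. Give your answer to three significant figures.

From PV = nRT: V₁ = nRT₁/P₁ = 2.409 L.
Adiabatic (γ = 5/3), T V^(γ−1) and P V^γ constant: T₂ = T₁·(V₁/V₂)^(γ−1) = 150.8 K; P₂ = P₁·(V₁/V₂)^γ = 17.56 bar.

P₂ ≈ 17.6 bar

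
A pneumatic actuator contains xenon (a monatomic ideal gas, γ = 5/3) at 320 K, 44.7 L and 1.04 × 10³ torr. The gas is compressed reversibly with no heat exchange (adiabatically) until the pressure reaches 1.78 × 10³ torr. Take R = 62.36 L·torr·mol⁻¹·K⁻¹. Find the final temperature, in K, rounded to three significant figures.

Adiabatic (γ = 5/3), T V^(γ−1) and P V^γ constant: T₂ = T₁·(P₂/P₁)^((γ−1)/γ) = 396.7 K; V₂ = V₁·(P₁/P₂)^(1/γ) = 32.38 L.

T₂ ≈ 397 K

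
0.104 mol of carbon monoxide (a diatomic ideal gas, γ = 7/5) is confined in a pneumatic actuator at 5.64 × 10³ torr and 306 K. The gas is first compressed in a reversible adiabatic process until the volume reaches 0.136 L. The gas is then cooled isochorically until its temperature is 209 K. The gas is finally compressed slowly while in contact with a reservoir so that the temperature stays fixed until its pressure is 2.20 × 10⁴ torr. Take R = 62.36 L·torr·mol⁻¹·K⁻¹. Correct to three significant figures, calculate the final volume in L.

From PV = nRT: V₁ = nRT₁/P₁ = 0.3519 L.
Reversible adiabatic, γ = 7/5: T₂ = T₁·(V₁/V₂)^(γ−1) = 447.6 K; P₂ = P₁·(V₁/V₂)^γ = 2.134e+04 torr.
V constant ⇒ P ∝ T: V₃ = V₂; P₃ = P₂·(T₃/T₂) = 9967 torr.
Isothermal, so P V is constant: T₄ = T₃; V₄ = V₃·(P₃/P₄) = 0.06161 L.

V₄ ≈ 0.0616 L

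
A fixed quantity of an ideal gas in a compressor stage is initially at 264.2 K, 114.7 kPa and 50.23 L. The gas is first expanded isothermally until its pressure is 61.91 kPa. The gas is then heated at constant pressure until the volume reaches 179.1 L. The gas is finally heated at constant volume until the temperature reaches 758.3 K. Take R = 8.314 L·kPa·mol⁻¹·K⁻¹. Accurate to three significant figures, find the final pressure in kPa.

P₄ ≈ 92.3 kPa

T constant ⇒ Boyle's law P V = const: T₂ = T₁; V₂ = V₁·(P₁/P₂) = 93.06 L.
Isobaric, so V/T is constant: P₃ = P₂; T₃ = T₂·(V₃/V₂) = 508.5 K.
Isochoric, so P/T is constant: V₄ = V₃; P₄ = P₃·(T₄/T₃) = 92.33 kPa.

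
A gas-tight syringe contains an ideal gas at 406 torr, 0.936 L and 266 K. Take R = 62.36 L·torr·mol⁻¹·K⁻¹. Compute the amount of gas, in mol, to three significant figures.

PV = nRT ⇒ n = PV/(RT) = (406 × 0.936) / (62.36 × 266)

n ≈ 0.0229 mol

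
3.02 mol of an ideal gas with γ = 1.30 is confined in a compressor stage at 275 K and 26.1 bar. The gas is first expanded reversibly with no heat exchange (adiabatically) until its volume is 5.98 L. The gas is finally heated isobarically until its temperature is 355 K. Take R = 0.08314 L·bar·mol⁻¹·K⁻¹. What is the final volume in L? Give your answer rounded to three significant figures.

V₃ ≈ 9.86 L

From PV = nRT: V₁ = nRT₁/P₁ = 2.646 L.
Reversible adiabatic, γ = 1.30: T₂ = T₁·(V₁/V₂)^(γ−1) = 215.3 K; P₂ = P₁·(V₁/V₂)^γ = 9.040 bar.
Isobaric, so V/T is constant: P₃ = P₂; V₃ = V₂·(T₃/T₂) = 9.859 L.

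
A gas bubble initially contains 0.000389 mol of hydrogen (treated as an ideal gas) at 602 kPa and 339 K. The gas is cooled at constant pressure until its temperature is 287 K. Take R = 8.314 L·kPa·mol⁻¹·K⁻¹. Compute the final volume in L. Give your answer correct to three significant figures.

From PV = nRT: V₁ = nRT₁/P₁ = 0.001821 L.
Isobaric, so V/T is constant: P₂ = P₁; V₂ = V₁·(T₂/T₁) = 0.001542 L.

V₂ ≈ 0.00154 L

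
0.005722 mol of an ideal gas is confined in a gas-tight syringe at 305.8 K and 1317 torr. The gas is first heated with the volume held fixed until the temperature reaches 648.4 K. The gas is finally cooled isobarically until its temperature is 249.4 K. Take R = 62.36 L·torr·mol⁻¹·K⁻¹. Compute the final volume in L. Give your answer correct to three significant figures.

V₃ ≈ 0.0319 L

From PV = nRT: V₁ = nRT₁/P₁ = 0.08285 L.
Isochoric, so P/T is constant: V₂ = V₁; P₂ = P₁·(T₂/T₁) = 2792 torr.
P constant ⇒ V ∝ T: P₃ = P₂; V₃ = V₂·(T₃/T₂) = 0.03187 L.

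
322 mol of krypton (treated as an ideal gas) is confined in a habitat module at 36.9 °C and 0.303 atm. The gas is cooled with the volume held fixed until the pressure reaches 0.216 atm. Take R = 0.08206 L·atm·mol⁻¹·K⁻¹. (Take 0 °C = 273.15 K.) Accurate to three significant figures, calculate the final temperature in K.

T₂ ≈ 221 K

Convert: T₁ = 310.0 K.
From PV = nRT: V₁ = nRT₁/P₁ = 2.704e+04 L.
V constant ⇒ P ∝ T: V₂ = V₁; T₂ = T₁·(P₂/P₁) = 221.0 K.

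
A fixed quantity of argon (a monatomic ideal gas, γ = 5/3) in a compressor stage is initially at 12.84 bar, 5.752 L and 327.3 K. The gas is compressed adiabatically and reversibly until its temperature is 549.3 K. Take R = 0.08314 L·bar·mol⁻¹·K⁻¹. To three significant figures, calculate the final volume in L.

Reversible adiabatic, γ = 5/3: P₂ = P₁·(T₂/T₁)^(γ/(γ−1)) = 46.85 bar; V₂ = V₁·(T₁/T₂)^(1/(γ−1)) = 2.646 L.

V₂ ≈ 2.65 L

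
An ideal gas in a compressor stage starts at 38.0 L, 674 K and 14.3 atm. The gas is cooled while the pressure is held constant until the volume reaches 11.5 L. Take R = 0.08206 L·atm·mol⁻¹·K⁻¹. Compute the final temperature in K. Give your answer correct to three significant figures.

T₂ ≈ 204 K

P constant ⇒ V ∝ T: P₂ = P₁; T₂ = T₁·(V₂/V₁) = 204.0 K.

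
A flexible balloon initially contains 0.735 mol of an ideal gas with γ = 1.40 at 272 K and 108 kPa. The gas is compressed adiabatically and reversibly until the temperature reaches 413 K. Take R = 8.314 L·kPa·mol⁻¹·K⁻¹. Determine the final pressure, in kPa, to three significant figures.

From PV = nRT: V₁ = nRT₁/P₁ = 15.39 L.
Adiabatic (γ = 1.40), T V^(γ−1) and P V^γ constant: P₂ = P₁·(T₂/T₁)^(γ/(γ−1)) = 465.9 kPa; V₂ = V₁·(T₁/T₂)^(1/(γ−1)) = 5.417 L.

P₂ ≈ 466 kPa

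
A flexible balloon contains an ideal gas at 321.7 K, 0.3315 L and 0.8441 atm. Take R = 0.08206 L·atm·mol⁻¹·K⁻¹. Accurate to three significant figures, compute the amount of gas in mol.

PV = nRT ⇒ n = PV/(RT) = (0.8441 × 0.3315) / (0.08206 × 321.7)

n ≈ 0.0106 mol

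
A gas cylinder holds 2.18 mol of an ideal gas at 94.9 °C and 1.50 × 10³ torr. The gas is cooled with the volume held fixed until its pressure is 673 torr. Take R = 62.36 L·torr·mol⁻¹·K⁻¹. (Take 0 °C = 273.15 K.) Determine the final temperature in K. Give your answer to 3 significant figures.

T₂ ≈ 165 K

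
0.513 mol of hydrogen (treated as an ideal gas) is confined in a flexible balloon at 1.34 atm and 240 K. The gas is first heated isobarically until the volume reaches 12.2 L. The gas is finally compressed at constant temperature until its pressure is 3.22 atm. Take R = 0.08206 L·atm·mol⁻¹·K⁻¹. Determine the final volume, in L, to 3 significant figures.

V₃ ≈ 5.08 L

From PV = nRT: V₁ = nRT₁/P₁ = 7.540 L.
P constant ⇒ V ∝ T: P₂ = P₁; T₂ = T₁·(V₂/V₁) = 388.3 K.
T constant ⇒ Boyle's law P V = const: T₃ = T₂; V₃ = V₂·(P₂/P₃) = 5.077 L.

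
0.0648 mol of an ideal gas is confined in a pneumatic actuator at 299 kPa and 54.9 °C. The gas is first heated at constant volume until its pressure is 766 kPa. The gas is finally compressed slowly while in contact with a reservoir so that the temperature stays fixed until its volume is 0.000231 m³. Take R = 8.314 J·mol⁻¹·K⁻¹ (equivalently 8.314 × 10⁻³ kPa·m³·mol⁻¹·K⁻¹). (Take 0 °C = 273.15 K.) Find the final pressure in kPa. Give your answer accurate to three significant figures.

Convert: T₁ = 328.0 K.
From PV = nRT: V₁ = nRT₁/P₁ = 0.0005911 m³.
V constant ⇒ P ∝ T: V₂ = V₁; T₂ = T₁·(P₂/P₁) = 840.4 K.
T constant ⇒ Boyle's law P V = const: T₃ = T₂; P₃ = P₂·(V₂/V₃) = 1960 kPa.

P₃ ≈ 1.96e+03 kPa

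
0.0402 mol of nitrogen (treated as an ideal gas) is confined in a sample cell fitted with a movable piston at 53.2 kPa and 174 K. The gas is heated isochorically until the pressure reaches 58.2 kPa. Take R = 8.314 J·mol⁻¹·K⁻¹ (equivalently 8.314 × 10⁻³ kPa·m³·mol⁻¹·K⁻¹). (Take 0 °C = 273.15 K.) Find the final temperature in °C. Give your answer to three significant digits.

T₂ ≈ -82.8 °C

From PV = nRT: V₁ = nRT₁/P₁ = 0.001093 m³.
V constant ⇒ P ∝ T: V₂ = V₁; T₂ = T₁·(P₂/P₁) = 190.4 K.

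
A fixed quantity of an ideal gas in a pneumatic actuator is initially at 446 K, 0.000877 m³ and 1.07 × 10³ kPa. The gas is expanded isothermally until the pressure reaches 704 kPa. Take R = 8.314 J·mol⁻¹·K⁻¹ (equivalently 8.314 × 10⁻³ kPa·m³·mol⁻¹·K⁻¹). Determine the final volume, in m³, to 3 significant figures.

V₂ ≈ 0.00133 m³

Isothermal, so P V is constant: T₂ = T₁; V₂ = V₁·(P₁/P₂) = 0.001333 m³.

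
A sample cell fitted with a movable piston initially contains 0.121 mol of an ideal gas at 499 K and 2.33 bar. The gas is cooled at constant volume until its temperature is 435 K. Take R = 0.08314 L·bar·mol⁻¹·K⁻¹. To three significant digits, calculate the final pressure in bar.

P₂ ≈ 2.03 bar

From PV = nRT: V₁ = nRT₁/P₁ = 2.154 L.
V constant ⇒ P ∝ T: V₂ = V₁; P₂ = P₁·(T₂/T₁) = 2.031 bar.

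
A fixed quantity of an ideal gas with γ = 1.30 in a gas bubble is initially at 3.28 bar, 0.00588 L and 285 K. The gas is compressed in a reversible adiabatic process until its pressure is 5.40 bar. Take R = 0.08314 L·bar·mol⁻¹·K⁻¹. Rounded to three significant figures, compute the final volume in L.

V₂ ≈ 0.00401 L

Adiabatic (γ = 1.30), T V^(γ−1) and P V^γ constant: T₂ = T₁·(P₂/P₁)^((γ−1)/γ) = 319.8 K; V₂ = V₁·(P₁/P₂)^(1/γ) = 0.004007 L.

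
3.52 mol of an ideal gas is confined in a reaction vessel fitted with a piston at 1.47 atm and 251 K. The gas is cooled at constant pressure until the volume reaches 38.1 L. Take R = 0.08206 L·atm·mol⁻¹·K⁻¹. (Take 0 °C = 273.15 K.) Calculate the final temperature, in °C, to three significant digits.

From PV = nRT: V₁ = nRT₁/P₁ = 49.32 L.
P constant ⇒ V ∝ T: P₂ = P₁; T₂ = T₁·(V₂/V₁) = 193.9 K.

T₂ ≈ -79.3 °C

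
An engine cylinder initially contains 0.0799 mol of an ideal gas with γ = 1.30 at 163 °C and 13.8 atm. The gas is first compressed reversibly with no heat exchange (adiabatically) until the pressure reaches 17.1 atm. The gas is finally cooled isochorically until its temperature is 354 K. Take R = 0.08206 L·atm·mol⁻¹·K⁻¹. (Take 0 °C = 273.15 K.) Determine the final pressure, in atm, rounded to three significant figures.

P₃ ≈ 13.2 atm

Convert: T₁ = 436.1 K.
From PV = nRT: V₁ = nRT₁/P₁ = 0.2072 L.
Adiabatic (γ = 1.30), T V^(γ−1) and P V^γ constant: T₂ = T₁·(P₂/P₁)^((γ−1)/γ) = 458.3 K; V₂ = V₁·(P₁/P₂)^(1/γ) = 0.1757 L.
Isochoric, so P/T is constant: V₃ = V₂; P₃ = P₂·(T₃/T₂) = 13.21 atm.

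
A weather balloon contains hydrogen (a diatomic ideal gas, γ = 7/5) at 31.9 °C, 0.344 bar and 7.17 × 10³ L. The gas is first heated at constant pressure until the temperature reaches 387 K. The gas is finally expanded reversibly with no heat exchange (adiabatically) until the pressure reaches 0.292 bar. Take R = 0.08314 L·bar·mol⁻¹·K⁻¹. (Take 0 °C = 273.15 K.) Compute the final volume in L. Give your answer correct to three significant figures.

Convert: T₁ = 305.0 K.
Isobaric, so V/T is constant: P₂ = P₁; V₂ = V₁·(T₂/T₁) = 9096 L.
Adiabatic (γ = 7/5), T V^(γ−1) and P V^γ constant: T₃ = T₂·(P₃/P₂)^((γ−1)/γ) = 369.3 K; V₃ = V₂·(P₂/P₃)^(1/γ) = 1.023e+04 L.

V₃ ≈ 1.02e+04 L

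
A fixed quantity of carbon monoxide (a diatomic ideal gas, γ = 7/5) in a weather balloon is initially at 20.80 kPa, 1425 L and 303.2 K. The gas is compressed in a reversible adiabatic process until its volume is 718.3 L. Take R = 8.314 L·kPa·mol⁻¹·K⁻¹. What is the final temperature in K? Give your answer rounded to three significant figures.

T₂ ≈ 399 K

Reversible adiabatic, γ = 7/5: T₂ = T₁·(V₁/V₂)^(γ−1) = 398.8 K; P₂ = P₁·(V₁/V₂)^γ = 54.27 kPa.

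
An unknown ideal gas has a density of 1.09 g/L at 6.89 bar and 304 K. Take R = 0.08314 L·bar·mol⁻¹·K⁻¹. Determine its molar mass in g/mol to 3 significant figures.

ρ = PM/(RT) ⇒ M = ρRT/P = (1.09 × 0.08314 × 304.0) / 6.89

M ≈ 4.00 g/mol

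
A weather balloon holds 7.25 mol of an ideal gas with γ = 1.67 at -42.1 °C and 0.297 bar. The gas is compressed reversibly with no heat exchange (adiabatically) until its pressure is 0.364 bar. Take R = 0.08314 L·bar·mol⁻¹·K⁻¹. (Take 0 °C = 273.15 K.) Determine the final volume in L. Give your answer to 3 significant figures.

Convert: T₁ = 231.0 K.
From PV = nRT: V₁ = nRT₁/P₁ = 468.9 L.
Reversible adiabatic, γ = 1.67: T₂ = T₁·(P₂/P₁)^((γ−1)/γ) = 250.7 K; V₂ = V₁·(P₁/P₂)^(1/γ) = 415.1 L.

V₂ ≈ 415 L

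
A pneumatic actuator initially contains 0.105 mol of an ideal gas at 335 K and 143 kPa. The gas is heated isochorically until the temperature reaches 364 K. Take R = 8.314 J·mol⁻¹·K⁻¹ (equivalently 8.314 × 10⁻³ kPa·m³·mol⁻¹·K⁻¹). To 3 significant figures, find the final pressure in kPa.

From PV = nRT: V₁ = nRT₁/P₁ = 0.002045 m³.
Isochoric, so P/T is constant: V₂ = V₁; P₂ = P₁·(T₂/T₁) = 155.4 kPa.

P₂ ≈ 155 kPa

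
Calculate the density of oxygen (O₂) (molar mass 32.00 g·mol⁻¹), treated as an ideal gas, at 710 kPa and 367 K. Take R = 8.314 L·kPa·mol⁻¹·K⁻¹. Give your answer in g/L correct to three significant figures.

ρ ≈ 7.45 g/L

ρ = PM/(RT) = (710 × 32.00) / (8.314 × 367.0)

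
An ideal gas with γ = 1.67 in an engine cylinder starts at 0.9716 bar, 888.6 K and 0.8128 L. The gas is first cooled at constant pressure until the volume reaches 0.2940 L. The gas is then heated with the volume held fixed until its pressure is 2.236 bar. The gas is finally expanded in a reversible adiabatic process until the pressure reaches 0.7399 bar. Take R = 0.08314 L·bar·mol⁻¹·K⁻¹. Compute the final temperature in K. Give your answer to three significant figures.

T₄ ≈ 475 K

P constant ⇒ V ∝ T: P₂ = P₁; T₂ = T₁·(V₂/V₁) = 321.4 K.
V constant ⇒ P ∝ T: V₃ = V₂; T₃ = T₂·(P₃/P₂) = 739.7 K.
Adiabatic (γ = 1.67), T V^(γ−1) and P V^γ constant: T₄ = T₃·(P₄/P₃)^((γ−1)/γ) = 474.6 K; V₄ = V₃·(P₃/P₄)^(1/γ) = 0.5701 L.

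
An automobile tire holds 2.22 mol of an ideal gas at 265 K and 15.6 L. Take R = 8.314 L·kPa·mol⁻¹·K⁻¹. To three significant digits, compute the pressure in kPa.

P ≈ 314 kPa

PV = nRT ⇒ P = nRT/V = (2.22 × 8.314 × 265) / 15.6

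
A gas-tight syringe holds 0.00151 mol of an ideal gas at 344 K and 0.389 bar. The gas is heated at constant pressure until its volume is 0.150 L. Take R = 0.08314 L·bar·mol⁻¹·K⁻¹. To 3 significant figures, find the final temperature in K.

T₂ ≈ 465 K

From PV = nRT: V₁ = nRT₁/P₁ = 0.1110 L.
Isobaric, so V/T is constant: P₂ = P₁; T₂ = T₁·(V₂/V₁) = 464.8 K.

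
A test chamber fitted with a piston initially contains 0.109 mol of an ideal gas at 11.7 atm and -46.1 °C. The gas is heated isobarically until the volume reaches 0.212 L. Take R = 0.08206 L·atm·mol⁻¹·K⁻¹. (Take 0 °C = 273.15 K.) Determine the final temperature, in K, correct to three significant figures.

T₂ ≈ 277 K

Convert: T₁ = 227.0 K.
From PV = nRT: V₁ = nRT₁/P₁ = 0.1736 L.
P constant ⇒ V ∝ T: P₂ = P₁; T₂ = T₁·(V₂/V₁) = 277.3 K.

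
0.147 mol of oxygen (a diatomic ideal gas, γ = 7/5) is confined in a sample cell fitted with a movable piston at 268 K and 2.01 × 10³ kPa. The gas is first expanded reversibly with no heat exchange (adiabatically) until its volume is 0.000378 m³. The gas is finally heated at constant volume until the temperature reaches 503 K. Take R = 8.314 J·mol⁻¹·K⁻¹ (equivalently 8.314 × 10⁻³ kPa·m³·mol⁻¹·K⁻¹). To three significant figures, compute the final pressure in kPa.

P₃ ≈ 1.63e+03 kPa

From PV = nRT: V₁ = nRT₁/P₁ = 0.0001630 m³.
Reversible adiabatic, γ = 7/5: T₂ = T₁·(V₁/V₂)^(γ−1) = 191.4 K; P₂ = P₁·(V₁/V₂)^γ = 618.9 kPa.
V constant ⇒ P ∝ T: V₃ = V₂; P₃ = P₂·(T₃/T₂) = 1626 kPa.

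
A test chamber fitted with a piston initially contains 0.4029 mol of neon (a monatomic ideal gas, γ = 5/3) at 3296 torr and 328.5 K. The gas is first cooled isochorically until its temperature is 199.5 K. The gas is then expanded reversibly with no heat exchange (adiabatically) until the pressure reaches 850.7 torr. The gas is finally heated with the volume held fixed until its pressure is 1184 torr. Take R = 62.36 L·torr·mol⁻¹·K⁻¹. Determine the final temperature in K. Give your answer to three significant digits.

From PV = nRT: V₁ = nRT₁/P₁ = 2.504 L.
V constant ⇒ P ∝ T: V₂ = V₁; P₂ = P₁·(T₂/T₁) = 2002 torr.
Adiabatic (γ = 5/3), T V^(γ−1) and P V^γ constant: T₃ = T₂·(P₃/P₂)^((γ−1)/γ) = 141.7 K; V₃ = V₂·(P₂/P₃)^(1/γ) = 4.184 L.
Isochoric, so P/T is constant: V₄ = V₃; T₄ = T₃·(P₄/P₃) = 197.2 K.

T₄ ≈ 197 K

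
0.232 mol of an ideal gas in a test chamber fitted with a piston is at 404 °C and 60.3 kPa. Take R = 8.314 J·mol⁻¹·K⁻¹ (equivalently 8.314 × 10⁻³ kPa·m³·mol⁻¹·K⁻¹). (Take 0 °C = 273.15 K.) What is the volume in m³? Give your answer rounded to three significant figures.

Convert: T = 677.15 K.
PV = nRT ⇒ V = nRT/P = (0.232 × 8.314 × 10⁻³ × 677.15) / 60.3

V ≈ 0.0217 m³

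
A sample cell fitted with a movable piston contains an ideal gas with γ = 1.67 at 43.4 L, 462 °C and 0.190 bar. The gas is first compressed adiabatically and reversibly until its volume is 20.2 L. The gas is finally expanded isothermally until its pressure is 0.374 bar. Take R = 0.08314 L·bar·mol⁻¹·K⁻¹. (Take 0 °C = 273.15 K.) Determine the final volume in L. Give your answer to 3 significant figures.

V₃ ≈ 36.8 L

Convert: T₁ = 735.1 K.
Adiabatic (γ = 1.67), T V^(γ−1) and P V^γ constant: T₂ = T₁·(V₁/V₂)^(γ−1) = 1227 K; P₂ = P₁·(V₁/V₂)^γ = 0.6814 bar.
T constant ⇒ Boyle's law P V = const: T₃ = T₂; V₃ = V₂·(P₂/P₃) = 36.80 L.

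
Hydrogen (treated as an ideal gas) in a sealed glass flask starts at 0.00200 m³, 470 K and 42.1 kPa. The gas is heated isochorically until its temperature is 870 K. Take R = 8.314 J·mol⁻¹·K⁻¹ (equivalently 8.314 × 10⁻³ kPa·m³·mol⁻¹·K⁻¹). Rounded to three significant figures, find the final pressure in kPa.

P₂ ≈ 77.9 kPa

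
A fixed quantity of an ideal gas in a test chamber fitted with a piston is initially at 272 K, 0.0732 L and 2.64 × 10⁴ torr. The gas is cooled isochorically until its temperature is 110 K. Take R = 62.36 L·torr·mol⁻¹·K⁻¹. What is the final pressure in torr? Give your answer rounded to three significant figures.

P₂ ≈ 1.07e+04 torr

V constant ⇒ P ∝ T: V₂ = V₁; P₂ = P₁·(T₂/T₁) = 1.068e+04 torr.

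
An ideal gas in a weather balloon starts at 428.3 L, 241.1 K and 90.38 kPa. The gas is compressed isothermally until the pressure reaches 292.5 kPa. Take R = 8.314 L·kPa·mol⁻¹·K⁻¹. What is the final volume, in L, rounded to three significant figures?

V₂ ≈ 132 L

T constant ⇒ Boyle's law P V = const: T₂ = T₁; V₂ = V₁·(P₁/P₂) = 132.3 L.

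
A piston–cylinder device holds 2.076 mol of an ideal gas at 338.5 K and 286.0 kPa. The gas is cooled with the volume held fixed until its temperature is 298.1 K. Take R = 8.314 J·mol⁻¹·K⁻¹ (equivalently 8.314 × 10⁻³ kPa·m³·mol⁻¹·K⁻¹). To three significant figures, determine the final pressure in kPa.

P₂ ≈ 252 kPa

From PV = nRT: V₁ = nRT₁/P₁ = 0.02043 m³.
Isochoric, so P/T is constant: V₂ = V₁; P₂ = P₁·(T₂/T₁) = 251.9 kPa.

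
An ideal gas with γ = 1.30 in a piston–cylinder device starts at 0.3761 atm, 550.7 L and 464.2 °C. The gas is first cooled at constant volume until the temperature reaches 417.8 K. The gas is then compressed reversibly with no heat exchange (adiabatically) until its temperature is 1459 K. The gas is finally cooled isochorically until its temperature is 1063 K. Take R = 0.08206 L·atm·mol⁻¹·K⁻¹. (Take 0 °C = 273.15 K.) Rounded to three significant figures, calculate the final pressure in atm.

P₄ ≈ 35.0 atm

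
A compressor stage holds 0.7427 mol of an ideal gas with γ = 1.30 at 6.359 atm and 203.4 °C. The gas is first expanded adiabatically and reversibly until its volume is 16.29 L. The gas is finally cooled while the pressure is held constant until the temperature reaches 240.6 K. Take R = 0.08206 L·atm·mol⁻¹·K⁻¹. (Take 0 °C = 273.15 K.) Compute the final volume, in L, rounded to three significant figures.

V₃ ≈ 12.0 L

Convert: T₁ = 476.5 K.
From PV = nRT: V₁ = nRT₁/P₁ = 4.567 L.
Adiabatic (γ = 1.30), T V^(γ−1) and P V^γ constant: T₂ = T₁·(V₁/V₂)^(γ−1) = 325.4 K; P₂ = P₁·(V₁/V₂)^γ = 1.217 atm.
Isobaric, so V/T is constant: P₃ = P₂; V₃ = V₂·(T₃/T₂) = 12.04 L.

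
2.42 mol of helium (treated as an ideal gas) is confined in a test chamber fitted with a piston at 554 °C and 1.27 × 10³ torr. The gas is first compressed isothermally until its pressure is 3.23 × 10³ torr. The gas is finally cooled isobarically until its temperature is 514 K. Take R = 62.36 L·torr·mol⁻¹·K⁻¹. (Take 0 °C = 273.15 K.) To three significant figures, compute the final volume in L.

V₃ ≈ 24.0 L

Convert: T₁ = 827.1 K.
From PV = nRT: V₁ = nRT₁/P₁ = 98.29 L.
Isothermal, so P V is constant: T₂ = T₁; V₂ = V₁·(P₁/P₂) = 38.65 L.
P constant ⇒ V ∝ T: P₃ = P₂; V₃ = V₂·(T₃/T₂) = 24.01 L.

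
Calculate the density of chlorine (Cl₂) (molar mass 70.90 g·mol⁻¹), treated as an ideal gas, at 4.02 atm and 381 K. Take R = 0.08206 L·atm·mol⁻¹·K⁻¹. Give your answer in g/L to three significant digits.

ρ ≈ 9.12 g/L

ρ = PM/(RT) = (4.02 × 70.90) / (0.08206 × 381.0)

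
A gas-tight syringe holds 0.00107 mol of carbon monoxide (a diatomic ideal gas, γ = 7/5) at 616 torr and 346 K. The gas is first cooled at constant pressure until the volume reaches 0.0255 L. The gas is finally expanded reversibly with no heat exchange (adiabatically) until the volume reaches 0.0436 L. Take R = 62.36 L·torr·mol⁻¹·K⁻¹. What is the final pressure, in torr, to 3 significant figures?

P₃ ≈ 291 torr

From PV = nRT: V₁ = nRT₁/P₁ = 0.03748 L.
Isobaric, so V/T is constant: P₂ = P₁; T₂ = T₁·(V₂/V₁) = 235.4 K.
Reversible adiabatic, γ = 7/5: T₃ = T₂·(V₂/V₃)^(γ−1) = 190.0 K; P₃ = P₂·(V₂/V₃)^γ = 290.7 torr.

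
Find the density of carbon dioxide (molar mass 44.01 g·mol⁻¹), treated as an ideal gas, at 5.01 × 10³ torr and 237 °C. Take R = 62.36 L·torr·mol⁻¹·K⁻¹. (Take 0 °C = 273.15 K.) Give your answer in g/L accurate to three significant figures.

ρ ≈ 6.93 g/L

ρ = PM/(RT) = (5.01e+03 × 44.01) / (62.36 × 510.1)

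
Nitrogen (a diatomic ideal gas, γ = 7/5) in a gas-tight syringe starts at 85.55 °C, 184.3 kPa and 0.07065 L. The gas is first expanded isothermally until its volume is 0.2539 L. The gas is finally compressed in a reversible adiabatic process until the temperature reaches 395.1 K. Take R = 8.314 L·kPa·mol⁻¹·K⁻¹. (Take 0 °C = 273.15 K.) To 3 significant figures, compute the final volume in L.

V₃ ≈ 0.199 L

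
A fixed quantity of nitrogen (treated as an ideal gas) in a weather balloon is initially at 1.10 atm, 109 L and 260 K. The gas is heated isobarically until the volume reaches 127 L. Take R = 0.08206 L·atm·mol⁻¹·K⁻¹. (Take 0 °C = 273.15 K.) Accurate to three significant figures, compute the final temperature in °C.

T₂ ≈ 29.8 °C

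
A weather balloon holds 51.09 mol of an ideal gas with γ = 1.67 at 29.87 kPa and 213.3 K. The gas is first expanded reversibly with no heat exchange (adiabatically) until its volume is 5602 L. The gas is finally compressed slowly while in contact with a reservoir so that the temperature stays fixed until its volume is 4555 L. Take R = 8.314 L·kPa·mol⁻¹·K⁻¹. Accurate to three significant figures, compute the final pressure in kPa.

From PV = nRT: V₁ = nRT₁/P₁ = 3033 L.
Adiabatic (γ = 1.67), T V^(γ−1) and P V^γ constant: T₂ = T₁·(V₁/V₂)^(γ−1) = 141.4 K; P₂ = P₁·(V₁/V₂)^γ = 10.72 kPa.
Isothermal, so P V is constant: T₃ = T₂; P₃ = P₂·(V₂/V₃) = 13.19 kPa.

P₃ ≈ 13.2 kPa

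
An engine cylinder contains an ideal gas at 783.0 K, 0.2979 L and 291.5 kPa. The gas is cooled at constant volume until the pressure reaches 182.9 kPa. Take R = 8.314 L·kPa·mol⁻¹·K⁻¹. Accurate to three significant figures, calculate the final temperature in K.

T₂ ≈ 491 K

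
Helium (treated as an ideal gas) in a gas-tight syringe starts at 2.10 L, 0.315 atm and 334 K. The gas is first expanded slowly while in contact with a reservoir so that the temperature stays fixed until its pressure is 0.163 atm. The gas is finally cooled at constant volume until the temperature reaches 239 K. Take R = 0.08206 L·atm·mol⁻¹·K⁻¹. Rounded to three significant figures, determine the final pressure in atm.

P₃ ≈ 0.117 atm

Isothermal, so P V is constant: T₂ = T₁; V₂ = V₁·(P₁/P₂) = 4.058 L.
Isochoric, so P/T is constant: V₃ = V₂; P₃ = P₂·(T₃/T₂) = 0.1166 atm.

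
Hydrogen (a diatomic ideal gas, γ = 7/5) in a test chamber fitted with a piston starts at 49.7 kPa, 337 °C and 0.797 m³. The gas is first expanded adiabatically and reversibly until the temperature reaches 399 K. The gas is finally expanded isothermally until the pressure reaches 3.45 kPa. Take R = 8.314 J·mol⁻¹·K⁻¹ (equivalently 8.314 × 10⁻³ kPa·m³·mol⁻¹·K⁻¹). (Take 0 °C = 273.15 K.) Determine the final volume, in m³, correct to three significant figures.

Convert: T₁ = 610.1 K.
Adiabatic (γ = 7/5), T V^(γ−1) and P V^γ constant: P₂ = P₁·(T₂/T₁)^(γ/(γ−1)) = 11.24 kPa; V₂ = V₁·(T₁/T₂)^(1/(γ−1)) = 2.305 m³.
T constant ⇒ Boyle's law P V = const: T₃ = T₂; V₃ = V₂·(P₂/P₃) = 7.508 m³.

V₃ ≈ 7.51 m³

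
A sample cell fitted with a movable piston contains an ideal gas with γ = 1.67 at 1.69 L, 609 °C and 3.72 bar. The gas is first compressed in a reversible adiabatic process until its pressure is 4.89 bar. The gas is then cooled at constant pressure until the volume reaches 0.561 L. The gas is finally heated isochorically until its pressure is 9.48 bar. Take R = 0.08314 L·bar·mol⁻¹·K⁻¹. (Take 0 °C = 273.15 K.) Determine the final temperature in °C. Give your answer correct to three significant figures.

Convert: T₁ = 882.1 K.
Adiabatic (γ = 1.67), T V^(γ−1) and P V^γ constant: T₂ = T₁·(P₂/P₁)^((γ−1)/γ) = 984.4 K; V₂ = V₁·(P₁/P₂)^(1/γ) = 1.435 L.
P constant ⇒ V ∝ T: P₃ = P₂; T₃ = T₂·(V₃/V₂) = 384.9 K.
Isochoric, so P/T is constant: V₄ = V₃; T₄ = T₃·(P₄/P₃) = 746.2 K.

T₄ ≈ 473 °C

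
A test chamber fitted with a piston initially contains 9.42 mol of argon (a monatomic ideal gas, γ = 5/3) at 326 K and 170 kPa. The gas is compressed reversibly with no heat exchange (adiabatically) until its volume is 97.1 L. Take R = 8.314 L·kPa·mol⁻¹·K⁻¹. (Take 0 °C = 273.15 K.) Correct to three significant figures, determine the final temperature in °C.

From PV = nRT: V₁ = nRT₁/P₁ = 150.2 L.
Reversible adiabatic, γ = 5/3: T₂ = T₁·(V₁/V₂)^(γ−1) = 436.0 K; P₂ = P₁·(V₁/V₂)^γ = 351.7 kPa.

T₂ ≈ 163 °C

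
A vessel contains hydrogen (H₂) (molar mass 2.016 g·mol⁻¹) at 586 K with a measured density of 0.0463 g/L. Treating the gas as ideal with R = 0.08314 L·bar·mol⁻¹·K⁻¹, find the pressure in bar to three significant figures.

P ≈ 1.12 bar

ρ = PM/(RT) ⇒ P = ρRT/M = (0.0463 × 0.08314 × 586.0) / 2.016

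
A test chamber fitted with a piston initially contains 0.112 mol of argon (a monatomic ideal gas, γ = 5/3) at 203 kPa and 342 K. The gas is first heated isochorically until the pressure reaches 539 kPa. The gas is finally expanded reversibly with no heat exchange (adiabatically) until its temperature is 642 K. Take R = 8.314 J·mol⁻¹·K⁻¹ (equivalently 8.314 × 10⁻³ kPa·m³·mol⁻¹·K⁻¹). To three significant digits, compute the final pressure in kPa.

From PV = nRT: V₁ = nRT₁/P₁ = 0.001569 m³.
Isochoric, so P/T is constant: V₂ = V₁; T₂ = T₁·(P₂/P₁) = 908.1 K.
Reversible adiabatic, γ = 5/3: P₃ = P₂·(T₃/T₂)^(γ/(γ−1)) = 226.5 kPa; V₃ = V₂·(T₂/T₃)^(1/(γ−1)) = 0.002639 m³.

P₃ ≈ 227 kPa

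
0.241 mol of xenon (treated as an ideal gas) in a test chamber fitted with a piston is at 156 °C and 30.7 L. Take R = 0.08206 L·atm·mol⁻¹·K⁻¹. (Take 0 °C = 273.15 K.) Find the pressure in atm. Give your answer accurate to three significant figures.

Convert: T = 429.15 K.
PV = nRT ⇒ P = nRT/V = (0.241 × 0.08206 × 429.15) / 30.7

P ≈ 0.276 atm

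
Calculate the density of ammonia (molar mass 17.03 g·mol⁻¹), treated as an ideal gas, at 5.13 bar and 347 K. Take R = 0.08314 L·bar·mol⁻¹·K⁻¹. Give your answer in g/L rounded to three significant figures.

ρ ≈ 3.03 g/L

ρ = PM/(RT) = (5.13 × 17.03) / (0.08314 × 347.0)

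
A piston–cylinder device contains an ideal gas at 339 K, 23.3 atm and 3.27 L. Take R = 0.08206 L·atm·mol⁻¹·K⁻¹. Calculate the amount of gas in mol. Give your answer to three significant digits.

PV = nRT ⇒ n = PV/(RT) = (23.3 × 3.27) / (0.08206 × 339)

n ≈ 2.74 mol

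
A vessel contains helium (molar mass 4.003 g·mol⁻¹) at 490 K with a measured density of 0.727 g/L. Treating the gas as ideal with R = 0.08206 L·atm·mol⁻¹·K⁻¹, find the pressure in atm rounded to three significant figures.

ρ = PM/(RT) ⇒ P = ρRT/M = (0.727 × 0.08206 × 490.0) / 4.003

P ≈ 7.30 atm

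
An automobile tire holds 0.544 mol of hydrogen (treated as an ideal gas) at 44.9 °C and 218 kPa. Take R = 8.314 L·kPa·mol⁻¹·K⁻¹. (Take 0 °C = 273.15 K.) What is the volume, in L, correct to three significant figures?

V ≈ 6.60 L

Convert: T = 318.05 K.
PV = nRT ⇒ V = nRT/P = (0.544 × 8.314 × 318.05) / 218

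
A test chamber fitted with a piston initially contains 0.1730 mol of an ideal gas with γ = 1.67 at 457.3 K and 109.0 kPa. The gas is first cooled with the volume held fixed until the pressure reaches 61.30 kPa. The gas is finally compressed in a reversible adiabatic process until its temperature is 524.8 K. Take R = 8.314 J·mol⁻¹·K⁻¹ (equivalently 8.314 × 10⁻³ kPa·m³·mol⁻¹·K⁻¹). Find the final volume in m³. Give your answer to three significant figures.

V₃ ≈ 0.00208 m³

From PV = nRT: V₁ = nRT₁/P₁ = 0.006034 m³.
Isochoric, so P/T is constant: V₂ = V₁; T₂ = T₁·(P₂/P₁) = 257.2 K.
Adiabatic (γ = 1.67), T V^(γ−1) and P V^γ constant: P₃ = P₂·(T₃/T₂)^(γ/(γ−1)) = 362.7 kPa; V₃ = V₂·(T₂/T₃)^(1/(γ−1)) = 0.002081 m³.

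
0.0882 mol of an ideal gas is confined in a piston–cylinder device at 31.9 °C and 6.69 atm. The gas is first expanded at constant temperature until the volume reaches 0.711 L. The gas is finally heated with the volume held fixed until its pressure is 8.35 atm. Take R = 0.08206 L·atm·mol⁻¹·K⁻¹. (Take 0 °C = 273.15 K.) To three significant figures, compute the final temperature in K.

T₃ ≈ 820 K

Convert: T₁ = 305.0 K.
From PV = nRT: V₁ = nRT₁/P₁ = 0.3300 L.
Isothermal, so P V is constant: T₂ = T₁; P₂ = P₁·(V₁/V₂) = 3.105 atm.
V constant ⇒ P ∝ T: V₃ = V₂; T₃ = T₂·(P₃/P₂) = 820.3 K.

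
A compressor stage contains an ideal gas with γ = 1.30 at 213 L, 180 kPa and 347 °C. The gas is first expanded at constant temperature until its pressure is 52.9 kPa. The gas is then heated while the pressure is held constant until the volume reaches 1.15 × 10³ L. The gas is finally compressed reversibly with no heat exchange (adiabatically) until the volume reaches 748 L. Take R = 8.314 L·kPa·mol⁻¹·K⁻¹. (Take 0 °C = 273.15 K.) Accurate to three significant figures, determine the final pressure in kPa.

Convert: T₁ = 620.1 K.
Isothermal, so P V is constant: T₂ = T₁; V₂ = V₁·(P₁/P₂) = 724.8 L.
Isobaric, so V/T is constant: P₃ = P₂; T₃ = T₂·(V₃/V₂) = 984.0 K.
Reversible adiabatic, γ = 1.30: T₄ = T₃·(V₃/V₄)^(γ−1) = 1120 K; P₄ = P₃·(V₃/V₄)^γ = 92.53 kPa.

P₄ ≈ 92.5 kPa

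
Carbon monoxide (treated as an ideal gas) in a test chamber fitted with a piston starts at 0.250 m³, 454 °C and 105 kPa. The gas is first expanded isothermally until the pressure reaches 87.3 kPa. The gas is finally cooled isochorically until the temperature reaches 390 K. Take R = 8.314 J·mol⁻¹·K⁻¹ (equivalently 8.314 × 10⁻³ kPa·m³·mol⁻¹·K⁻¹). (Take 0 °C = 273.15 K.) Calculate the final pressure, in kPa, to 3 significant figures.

P₃ ≈ 46.8 kPa

Convert: T₁ = 727.1 K.
T constant ⇒ Boyle's law P V = const: T₂ = T₁; V₂ = V₁·(P₁/P₂) = 0.3007 m³.
V constant ⇒ P ∝ T: V₃ = V₂; P₃ = P₂·(T₃/T₂) = 46.82 kPa.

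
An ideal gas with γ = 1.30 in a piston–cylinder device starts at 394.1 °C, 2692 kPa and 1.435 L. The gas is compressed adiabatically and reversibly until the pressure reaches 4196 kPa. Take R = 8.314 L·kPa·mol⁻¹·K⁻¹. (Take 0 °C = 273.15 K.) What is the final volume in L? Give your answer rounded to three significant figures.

V₂ ≈ 1.02 L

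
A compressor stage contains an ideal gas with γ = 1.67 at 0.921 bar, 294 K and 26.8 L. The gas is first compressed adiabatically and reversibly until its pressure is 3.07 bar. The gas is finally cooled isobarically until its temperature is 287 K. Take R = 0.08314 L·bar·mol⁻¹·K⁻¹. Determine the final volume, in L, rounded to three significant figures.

V₃ ≈ 7.85 L

Adiabatic (γ = 1.67), T V^(γ−1) and P V^γ constant: T₂ = T₁·(P₂/P₁)^((γ−1)/γ) = 476.6 K; V₂ = V₁·(P₁/P₂)^(1/γ) = 13.03 L.
P constant ⇒ V ∝ T: P₃ = P₂; V₃ = V₂·(T₃/T₂) = 7.849 L.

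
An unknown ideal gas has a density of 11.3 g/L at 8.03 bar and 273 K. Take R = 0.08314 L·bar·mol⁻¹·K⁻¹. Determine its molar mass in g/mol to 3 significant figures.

ρ = PM/(RT) ⇒ M = ρRT/P = (11.3 × 0.08314 × 273.0) / 8.03

M ≈ 31.9 g/mol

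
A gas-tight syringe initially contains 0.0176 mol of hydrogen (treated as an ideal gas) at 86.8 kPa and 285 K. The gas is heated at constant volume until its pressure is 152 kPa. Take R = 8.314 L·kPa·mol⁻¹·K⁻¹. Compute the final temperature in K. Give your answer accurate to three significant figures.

T₂ ≈ 499 K

From PV = nRT: V₁ = nRT₁/P₁ = 0.4804 L.
Isochoric, so P/T is constant: V₂ = V₁; T₂ = T₁·(P₂/P₁) = 499.1 K.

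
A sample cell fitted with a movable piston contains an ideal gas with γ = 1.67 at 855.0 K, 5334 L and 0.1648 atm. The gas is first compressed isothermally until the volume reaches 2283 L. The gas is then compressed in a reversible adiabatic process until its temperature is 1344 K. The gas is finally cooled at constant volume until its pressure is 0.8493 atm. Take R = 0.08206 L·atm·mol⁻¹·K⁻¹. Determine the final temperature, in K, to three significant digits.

T₄ ≈ 960 K

T constant ⇒ Boyle's law P V = const: T₂ = T₁; P₂ = P₁·(V₁/V₂) = 0.3850 atm.
Adiabatic (γ = 1.67), T V^(γ−1) and P V^γ constant: P₃ = P₂·(T₃/T₂)^(γ/(γ−1)) = 1.189 atm; V₃ = V₂·(T₂/T₃)^(1/(γ−1)) = 1162 L.
Isochoric, so P/T is constant: V₄ = V₃; T₄ = T₃·(P₄/P₃) = 960.2 K.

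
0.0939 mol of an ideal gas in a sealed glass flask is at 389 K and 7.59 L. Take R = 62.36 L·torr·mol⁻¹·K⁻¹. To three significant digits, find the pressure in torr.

P ≈ 300 torr

PV = nRT ⇒ P = nRT/V = (0.0939 × 62.36 × 389) / 7.59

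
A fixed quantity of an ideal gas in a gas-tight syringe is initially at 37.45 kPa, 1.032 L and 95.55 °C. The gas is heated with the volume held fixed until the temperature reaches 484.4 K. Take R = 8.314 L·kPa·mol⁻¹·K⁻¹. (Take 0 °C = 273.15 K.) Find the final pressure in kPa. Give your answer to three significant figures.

Convert: T₁ = 368.7 K.
Isochoric, so P/T is constant: V₂ = V₁; P₂ = P₁·(T₂/T₁) = 49.20 kPa.

P₂ ≈ 49.2 kPa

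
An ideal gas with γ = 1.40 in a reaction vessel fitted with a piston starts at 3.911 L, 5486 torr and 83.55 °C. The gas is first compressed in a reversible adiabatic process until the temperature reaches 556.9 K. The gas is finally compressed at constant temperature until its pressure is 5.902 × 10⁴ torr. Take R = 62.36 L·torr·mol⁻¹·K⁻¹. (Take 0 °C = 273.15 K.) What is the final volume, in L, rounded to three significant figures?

V₃ ≈ 0.568 L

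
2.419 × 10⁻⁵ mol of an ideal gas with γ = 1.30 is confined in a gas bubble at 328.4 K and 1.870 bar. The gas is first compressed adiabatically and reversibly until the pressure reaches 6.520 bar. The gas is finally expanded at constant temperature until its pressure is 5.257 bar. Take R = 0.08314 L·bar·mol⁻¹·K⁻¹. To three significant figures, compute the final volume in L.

From PV = nRT: V₁ = nRT₁/P₁ = 0.0003532 L.
Reversible adiabatic, γ = 1.30: T₂ = T₁·(P₂/P₁)^((γ−1)/γ) = 438.1 K; V₂ = V₁·(P₁/P₂)^(1/γ) = 0.0001351 L.
Isothermal, so P V is constant: T₃ = T₂; V₃ = V₂·(P₂/P₃) = 0.0001676 L.

V₃ ≈ 0.000168 L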